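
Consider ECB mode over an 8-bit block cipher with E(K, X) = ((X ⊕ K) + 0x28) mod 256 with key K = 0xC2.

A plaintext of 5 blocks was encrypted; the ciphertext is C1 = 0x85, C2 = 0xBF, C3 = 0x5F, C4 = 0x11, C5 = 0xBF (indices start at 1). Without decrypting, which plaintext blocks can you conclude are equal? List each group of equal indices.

ECB encrypts each block independently with the same key, so equal ciphertext blocks imply equal plaintext blocks.
C2 = C5 = 0xBF, so P2 = P5.

P2 = P5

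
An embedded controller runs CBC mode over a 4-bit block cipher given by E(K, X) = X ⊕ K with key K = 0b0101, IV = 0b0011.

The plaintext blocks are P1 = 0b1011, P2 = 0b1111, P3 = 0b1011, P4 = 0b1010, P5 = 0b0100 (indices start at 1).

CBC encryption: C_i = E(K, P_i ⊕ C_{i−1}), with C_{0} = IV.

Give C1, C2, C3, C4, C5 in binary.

C1 = 0b1101, C2 = 0b0111, C3 = 0b1001, C4 = 0b0110, C5 = 0b0111

C1: P1 ⊕ 0b0011 = 0b1000; E(K, 0b1000) = 0b1101.
C2: P2 ⊕ 0b1101 = 0b0010; E(K, 0b0010) = 0b0111.
C3: P3 ⊕ 0b0111 = 0b1100; E(K, 0b1100) = 0b1001.
C4: P4 ⊕ 0b1001 = 0b0011; E(K, 0b0011) = 0b0110.
C5: P5 ⊕ 0b0110 = 0b0010; E(K, 0b0010) = 0b0111.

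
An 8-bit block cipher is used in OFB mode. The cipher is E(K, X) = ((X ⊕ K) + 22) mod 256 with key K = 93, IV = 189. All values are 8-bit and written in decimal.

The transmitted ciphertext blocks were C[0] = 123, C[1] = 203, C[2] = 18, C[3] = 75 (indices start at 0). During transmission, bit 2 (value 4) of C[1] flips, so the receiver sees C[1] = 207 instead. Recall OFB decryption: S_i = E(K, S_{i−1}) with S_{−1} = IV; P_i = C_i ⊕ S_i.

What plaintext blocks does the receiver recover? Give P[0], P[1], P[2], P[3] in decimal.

Only C[1] changed, to 207. In OFB, a change in C_i flips the same bit in P_i only; the keystream is unaffected. Decrypting the received ciphertext:
P[0]: S = E(K, 189) = 246; 123 ⊕ 246 = 141.
P[1]: S = E(K, 246) = 193; 207 ⊕ 193 = 14.
P[2]: S = E(K, 193) = 178; 18 ⊕ 178 = 160.
P[3]: S = E(K, 178) = 5; 75 ⊕ 5 = 78.
Blocks that differ from the original plaintext: P[1].

P[0] = 141, P[1] = 14, P[2] = 160, P[3] = 78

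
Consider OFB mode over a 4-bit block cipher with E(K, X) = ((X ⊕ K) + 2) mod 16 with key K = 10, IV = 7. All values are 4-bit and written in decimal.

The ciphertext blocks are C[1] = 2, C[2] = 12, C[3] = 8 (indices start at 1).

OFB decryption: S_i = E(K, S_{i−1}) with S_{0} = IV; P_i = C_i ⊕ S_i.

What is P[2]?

P[1]: S = E(K, 7) = 15; 2 ⊕ 15 = 13.
P[2]: S = E(K, 15) = 7; 12 ⊕ 7 = 11.

P[2] = 11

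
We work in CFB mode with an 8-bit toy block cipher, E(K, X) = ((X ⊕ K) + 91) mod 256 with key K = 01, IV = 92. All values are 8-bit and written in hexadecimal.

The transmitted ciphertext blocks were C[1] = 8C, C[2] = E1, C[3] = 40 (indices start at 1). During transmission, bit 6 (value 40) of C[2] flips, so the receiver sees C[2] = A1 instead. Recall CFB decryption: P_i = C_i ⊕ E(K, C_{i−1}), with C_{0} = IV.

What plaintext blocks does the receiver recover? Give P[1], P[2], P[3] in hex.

P[1] = A8, P[2] = BF, P[3] = 71

Only C[2] changed, to A1. In CFB, a change in C_i flips the same bit in P_i and garbles P_{i+1}. Decrypting the received ciphertext:
P[1]: E(K, 92) = 24; 8C ⊕ 24 = A8.
P[2]: E(K, 8C) = 1E; A1 ⊕ 1E = BF.
P[3]: E(K, A1) = 31; 40 ⊕ 31 = 71.
Blocks that differ from the original plaintext: P[2], P[3].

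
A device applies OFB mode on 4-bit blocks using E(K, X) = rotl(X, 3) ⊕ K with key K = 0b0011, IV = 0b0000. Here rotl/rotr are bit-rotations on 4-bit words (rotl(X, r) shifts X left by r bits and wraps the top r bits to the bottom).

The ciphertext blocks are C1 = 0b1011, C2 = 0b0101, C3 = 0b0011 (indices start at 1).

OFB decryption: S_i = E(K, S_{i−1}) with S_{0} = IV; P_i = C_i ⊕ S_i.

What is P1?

P1: S = E(K, 0b0000) = 0b0011; 0b1011 ⊕ 0b0011 = 0b1000.

P1 = 0b1000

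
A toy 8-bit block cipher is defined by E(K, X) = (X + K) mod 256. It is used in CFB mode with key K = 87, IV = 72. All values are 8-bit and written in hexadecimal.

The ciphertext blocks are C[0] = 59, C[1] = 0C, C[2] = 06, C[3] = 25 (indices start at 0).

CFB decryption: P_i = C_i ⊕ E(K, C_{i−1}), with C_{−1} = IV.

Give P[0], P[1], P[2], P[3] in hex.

P[0]: E(K, 72) = F9; 59 ⊕ F9 = A0.
P[1]: E(K, 59) = E0; 0C ⊕ E0 = EC.
P[2]: E(K, 0C) = 93; 06 ⊕ 93 = 95.
P[3]: E(K, 06) = 8D; 25 ⊕ 8D = A8.

P[0] = A0, P[1] = EC, P[2] = 95, P[3] = A8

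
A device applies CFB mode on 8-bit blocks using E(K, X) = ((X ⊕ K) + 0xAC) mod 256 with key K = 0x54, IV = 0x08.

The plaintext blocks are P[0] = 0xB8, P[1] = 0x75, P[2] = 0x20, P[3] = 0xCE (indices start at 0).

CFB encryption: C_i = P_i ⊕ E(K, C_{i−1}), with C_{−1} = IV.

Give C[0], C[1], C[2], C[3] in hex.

C[0] = 0xB0, C[1] = 0xE5, C[2] = 0x7D, C[3] = 0x1B

C[0]: E(K, 0x08) = 0x08; 0xB8 ⊕ 0x08 = 0xB0.
C[1]: E(K, 0xB0) = 0x90; 0x75 ⊕ 0x90 = 0xE5.
C[2]: E(K, 0xE5) = 0x5D; 0x20 ⊕ 0x5D = 0x7D.
C[3]: E(K, 0x7D) = 0xD5; 0xCE ⊕ 0xD5 = 0x1B.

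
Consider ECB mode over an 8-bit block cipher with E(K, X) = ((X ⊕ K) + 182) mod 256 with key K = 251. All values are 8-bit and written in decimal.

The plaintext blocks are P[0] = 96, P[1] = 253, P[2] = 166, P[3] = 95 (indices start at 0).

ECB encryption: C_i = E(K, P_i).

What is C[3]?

C[3] = 90

C[3]: E(K, 95) = 90.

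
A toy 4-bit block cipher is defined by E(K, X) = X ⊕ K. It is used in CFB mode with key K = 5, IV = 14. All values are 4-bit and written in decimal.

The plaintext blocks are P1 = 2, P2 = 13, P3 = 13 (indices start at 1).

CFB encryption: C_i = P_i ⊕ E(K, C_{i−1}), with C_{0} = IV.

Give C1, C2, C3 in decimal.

C1 = 9, C2 = 1, C3 = 9

C1: E(K, 14) = 11; 2 ⊕ 11 = 9.
C2: E(K, 9) = 12; 13 ⊕ 12 = 1.
C3: E(K, 1) = 4; 13 ⊕ 4 = 9.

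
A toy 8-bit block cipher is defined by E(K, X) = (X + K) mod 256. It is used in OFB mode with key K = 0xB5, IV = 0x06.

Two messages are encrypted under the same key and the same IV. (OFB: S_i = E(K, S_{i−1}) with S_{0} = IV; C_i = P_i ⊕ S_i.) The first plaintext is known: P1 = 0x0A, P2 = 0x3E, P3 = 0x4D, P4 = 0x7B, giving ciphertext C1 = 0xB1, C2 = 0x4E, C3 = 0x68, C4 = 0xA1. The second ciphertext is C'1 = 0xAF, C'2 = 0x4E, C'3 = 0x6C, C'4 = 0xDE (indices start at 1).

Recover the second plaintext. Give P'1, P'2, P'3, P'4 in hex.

P'1 = 0x14, P'2 = 0x3E, P'3 = 0x49, P'4 = 0x04

In OFB with a reused IV, both messages share the same keystream S_i, so C_i ⊕ C'_i = P_i ⊕ P'_i and thus P'_i = P_i ⊕ C_i ⊕ C'_i.
P'1: 0x0A ⊕ 0xB1 ⊕ 0xAF = 0x14.
P'2: 0x3E ⊕ 0x4E ⊕ 0x4E = 0x3E.
P'3: 0x4D ⊕ 0x68 ⊕ 0x6C = 0x49.
P'4: 0x7B ⊕ 0xA1 ⊕ 0xDE = 0x04.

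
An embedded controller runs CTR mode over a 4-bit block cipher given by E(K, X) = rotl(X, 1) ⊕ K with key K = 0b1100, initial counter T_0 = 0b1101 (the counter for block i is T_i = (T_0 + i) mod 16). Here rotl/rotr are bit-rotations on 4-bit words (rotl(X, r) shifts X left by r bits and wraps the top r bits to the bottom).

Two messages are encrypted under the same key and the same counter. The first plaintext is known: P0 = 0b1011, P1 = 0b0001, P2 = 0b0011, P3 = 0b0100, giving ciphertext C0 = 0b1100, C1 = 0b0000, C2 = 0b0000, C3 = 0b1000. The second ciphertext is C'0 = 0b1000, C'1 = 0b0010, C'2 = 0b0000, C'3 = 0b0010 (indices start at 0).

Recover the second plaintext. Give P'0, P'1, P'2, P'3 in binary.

P'0 = 0b1111, P'1 = 0b0011, P'2 = 0b0011, P'3 = 0b1110

In CTR with a reused counter, both messages share the same keystream S_i, so C_i ⊕ C'_i = P_i ⊕ P'_i and thus P'_i = P_i ⊕ C_i ⊕ C'_i.
P'0: 0b1011 ⊕ 0b1100 ⊕ 0b1000 = 0b1111.
P'1: 0b0001 ⊕ 0b0000 ⊕ 0b0010 = 0b0011.
P'2: 0b0011 ⊕ 0b0000 ⊕ 0b0000 = 0b0011.
P'3: 0b0100 ⊕ 0b1000 ⊕ 0b0010 = 0b1110.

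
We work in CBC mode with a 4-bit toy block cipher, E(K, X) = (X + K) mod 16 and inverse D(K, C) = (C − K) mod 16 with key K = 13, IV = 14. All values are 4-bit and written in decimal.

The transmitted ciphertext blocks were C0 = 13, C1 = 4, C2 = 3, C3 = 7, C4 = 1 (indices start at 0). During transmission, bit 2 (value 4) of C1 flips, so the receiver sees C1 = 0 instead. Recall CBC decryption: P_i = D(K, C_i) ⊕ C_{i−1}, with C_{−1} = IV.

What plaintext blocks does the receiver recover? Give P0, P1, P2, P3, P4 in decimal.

Only C1 changed, to 0. In CBC, a change in C_i garbles P_i and flips the same bit in P_{i+1}. Decrypting the received ciphertext:
P0: D(K, 13) = 0; 0 ⊕ 14 = 14.
P1: D(K, 0) = 3; 3 ⊕ 13 = 14.
P2: D(K, 3) = 6; 6 ⊕ 0 = 6.
P3: D(K, 7) = 10; 10 ⊕ 3 = 9.
P4: D(K, 1) = 4; 4 ⊕ 7 = 3.
Blocks that differ from the original plaintext: P1, P2.

P0 = 14, P1 = 14, P2 = 6, P3 = 9, P4 = 3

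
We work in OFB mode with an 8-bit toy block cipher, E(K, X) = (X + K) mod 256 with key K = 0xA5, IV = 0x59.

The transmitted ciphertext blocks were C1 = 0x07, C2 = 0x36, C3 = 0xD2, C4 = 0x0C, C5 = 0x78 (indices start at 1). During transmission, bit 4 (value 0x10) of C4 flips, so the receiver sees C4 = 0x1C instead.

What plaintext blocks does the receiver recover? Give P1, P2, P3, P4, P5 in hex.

P1 = 0xF9, P2 = 0x95, P3 = 0x9A, P4 = 0xF1, P5 = 0xEA

OFB decryption: S_i = E(K, S_{i−1}) with S_{0} = IV; P_i = C_i ⊕ S_i.
Only C4 changed, to 0x1C. In OFB, a change in C_i flips the same bit in P_i only; the keystream is unaffected. Decrypting the received ciphertext:
P1: S = E(K, 0x59) = 0xFE; 0x07 ⊕ 0xFE = 0xF9.
P2: S = E(K, 0xFE) = 0xA3; 0x36 ⊕ 0xA3 = 0x95.
P3: S = E(K, 0xA3) = 0x48; 0xD2 ⊕ 0x48 = 0x9A.
P4: S = E(K, 0x48) = 0xED; 0x1C ⊕ 0xED = 0xF1.
P5: S = E(K, 0xED) = 0x92; 0x78 ⊕ 0x92 = 0xEA.
Blocks that differ from the original plaintext: P4.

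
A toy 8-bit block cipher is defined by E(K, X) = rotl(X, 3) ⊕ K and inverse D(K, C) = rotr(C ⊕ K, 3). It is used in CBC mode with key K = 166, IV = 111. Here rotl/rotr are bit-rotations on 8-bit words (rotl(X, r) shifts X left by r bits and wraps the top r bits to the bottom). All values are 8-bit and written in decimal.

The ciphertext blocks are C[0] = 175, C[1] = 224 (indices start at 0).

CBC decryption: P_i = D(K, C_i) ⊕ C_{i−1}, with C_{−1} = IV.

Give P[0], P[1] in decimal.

P[0]: D(K, 175) = 33; 33 ⊕ 111 = 78.
P[1]: D(K, 224) = 200; 200 ⊕ 175 = 103.

P[0] = 78, P[1] = 103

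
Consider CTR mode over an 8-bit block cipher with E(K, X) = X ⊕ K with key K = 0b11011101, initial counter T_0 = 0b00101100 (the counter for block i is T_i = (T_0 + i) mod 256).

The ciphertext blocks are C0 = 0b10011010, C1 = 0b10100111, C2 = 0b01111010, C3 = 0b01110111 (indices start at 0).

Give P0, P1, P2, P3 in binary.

CTR decryption: S_i = E(K, T_i) where T_i is the counter for block i; P_i = C_i ⊕ S_i.
P0: T = 0b00101100, S = E(K, T) = 0b11110001; 0b10011010 ⊕ 0b11110001 = 0b01101011.
P1: T = 0b00101101, S = E(K, T) = 0b11110000; 0b10100111 ⊕ 0b11110000 = 0b01010111.
P2: T = 0b00101110, S = E(K, T) = 0b11110011; 0b01111010 ⊕ 0b11110011 = 0b10001001.
P3: T = 0b00101111, S = E(K, T) = 0b11110010; 0b01110111 ⊕ 0b11110010 = 0b10000101.

P0 = 0b01101011, P1 = 0b01010111, P2 = 0b10001001, P3 = 0b10000101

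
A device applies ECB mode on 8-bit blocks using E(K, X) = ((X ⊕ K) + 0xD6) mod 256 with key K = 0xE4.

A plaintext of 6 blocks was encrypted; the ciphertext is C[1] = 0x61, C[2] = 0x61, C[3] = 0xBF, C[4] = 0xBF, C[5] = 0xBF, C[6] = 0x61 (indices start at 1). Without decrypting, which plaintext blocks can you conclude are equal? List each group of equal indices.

ECB encrypts each block independently with the same key, so equal ciphertext blocks imply equal plaintext blocks.
C[1] = C[2] = C[6] = 0x61, so P[1] = P[2] = P[6].
C[3] = C[4] = C[5] = 0xBF, so P[3] = P[4] = P[5].

P[1] = P[2] = P[6]; P[3] = P[4] = P[5]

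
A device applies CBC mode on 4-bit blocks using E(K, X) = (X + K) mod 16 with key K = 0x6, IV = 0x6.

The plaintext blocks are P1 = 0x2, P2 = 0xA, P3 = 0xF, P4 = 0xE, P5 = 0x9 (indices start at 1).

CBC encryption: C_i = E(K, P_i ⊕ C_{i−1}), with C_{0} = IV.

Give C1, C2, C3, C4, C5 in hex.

C1: P1 ⊕ 0x6 = 0x4; E(K, 0x4) = 0xA.
C2: P2 ⊕ 0xA = 0x0; E(K, 0x0) = 0x6.
C3: P3 ⊕ 0x6 = 0x9; E(K, 0x9) = 0xF.
C4: P4 ⊕ 0xF = 0x1; E(K, 0x1) = 0x7.
C5: P5 ⊕ 0x7 = 0xE; E(K, 0xE) = 0x4.

C1 = 0xA, C2 = 0x6, C3 = 0xF, C4 = 0x7, C5 = 0x4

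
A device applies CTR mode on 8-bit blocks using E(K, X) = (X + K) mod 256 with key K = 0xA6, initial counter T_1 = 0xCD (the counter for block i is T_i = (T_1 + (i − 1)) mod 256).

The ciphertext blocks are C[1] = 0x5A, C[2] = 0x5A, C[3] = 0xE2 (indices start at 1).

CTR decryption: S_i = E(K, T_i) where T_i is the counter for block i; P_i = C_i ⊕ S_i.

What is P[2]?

P[2]: T = 0xCE, S = E(K, T) = 0x74; 0x5A ⊕ 0x74 = 0x2E.

P[2] = 0x2E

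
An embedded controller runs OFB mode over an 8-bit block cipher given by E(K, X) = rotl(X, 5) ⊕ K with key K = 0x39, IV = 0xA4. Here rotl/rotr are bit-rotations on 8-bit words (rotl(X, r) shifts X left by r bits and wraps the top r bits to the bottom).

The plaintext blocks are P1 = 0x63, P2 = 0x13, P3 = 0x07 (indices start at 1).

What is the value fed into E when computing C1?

OFB encryption: S_i = E(K, S_{i−1}) with S_{0} = IV; C_i = P_i ⊕ S_i.
C1: S = E(K, 0xA4) = 0xAD; 0x63 ⊕ 0xAD = 0xCE.
So the input to E for block 1 is 0xA4.

0xA4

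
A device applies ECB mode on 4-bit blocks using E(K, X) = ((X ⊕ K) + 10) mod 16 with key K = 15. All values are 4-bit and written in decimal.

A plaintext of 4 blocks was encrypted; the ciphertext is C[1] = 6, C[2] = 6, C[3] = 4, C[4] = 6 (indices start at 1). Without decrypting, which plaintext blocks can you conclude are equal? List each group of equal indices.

P[1] = P[2] = P[4]

ECB encrypts each block independently with the same key, so equal ciphertext blocks imply equal plaintext blocks.
C[1] = C[2] = C[4] = 6, so P[1] = P[2] = P[4].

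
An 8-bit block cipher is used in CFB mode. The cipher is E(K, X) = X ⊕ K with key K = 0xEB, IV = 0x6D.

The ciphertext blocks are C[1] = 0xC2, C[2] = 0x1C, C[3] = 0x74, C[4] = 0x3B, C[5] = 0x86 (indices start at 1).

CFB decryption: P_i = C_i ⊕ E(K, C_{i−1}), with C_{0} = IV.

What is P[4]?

P[4]: E(K, 0x74) = 0x9F; 0x3B ⊕ 0x9F = 0xA4.

P[4] = 0xA4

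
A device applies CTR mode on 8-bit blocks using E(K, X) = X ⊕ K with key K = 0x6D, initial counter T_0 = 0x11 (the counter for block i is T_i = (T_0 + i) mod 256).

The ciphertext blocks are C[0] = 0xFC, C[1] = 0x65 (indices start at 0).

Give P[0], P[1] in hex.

P[0] = 0x80, P[1] = 0x1A

CTR decryption: S_i = E(K, T_i) where T_i is the counter for block i; P_i = C_i ⊕ S_i.
P[0]: T = 0x11, S = E(K, T) = 0x7C; 0xFC ⊕ 0x7C = 0x80.
P[1]: T = 0x12, S = E(K, T) = 0x7F; 0x65 ⊕ 0x7F = 0x1A.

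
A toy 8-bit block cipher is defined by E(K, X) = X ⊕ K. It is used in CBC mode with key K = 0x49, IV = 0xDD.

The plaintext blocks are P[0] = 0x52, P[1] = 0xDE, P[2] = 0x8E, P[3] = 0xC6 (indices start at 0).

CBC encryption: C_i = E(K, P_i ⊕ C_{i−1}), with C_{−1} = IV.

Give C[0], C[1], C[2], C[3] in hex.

C[0] = 0xC6, C[1] = 0x51, C[2] = 0x96, C[3] = 0x19

C[0]: P[0] ⊕ 0xDD = 0x8F; E(K, 0x8F) = 0xC6.
C[1]: P[1] ⊕ 0xC6 = 0x18; E(K, 0x18) = 0x51.
C[2]: P[2] ⊕ 0x51 = 0xDF; E(K, 0xDF) = 0x96.
C[3]: P[3] ⊕ 0x96 = 0x50; E(K, 0x50) = 0x19.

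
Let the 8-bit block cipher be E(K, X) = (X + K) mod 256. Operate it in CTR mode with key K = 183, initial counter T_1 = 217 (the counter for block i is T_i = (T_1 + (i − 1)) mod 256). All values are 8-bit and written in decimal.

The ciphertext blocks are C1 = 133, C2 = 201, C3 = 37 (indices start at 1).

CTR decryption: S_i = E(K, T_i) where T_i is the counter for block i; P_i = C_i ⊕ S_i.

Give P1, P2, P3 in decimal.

P1 = 21, P2 = 88, P3 = 183

P1: T = 217, S = E(K, T) = 144; 133 ⊕ 144 = 21.
P2: T = 218, S = E(K, T) = 145; 201 ⊕ 145 = 88.
P3: T = 219, S = E(K, T) = 146; 37 ⊕ 146 = 183.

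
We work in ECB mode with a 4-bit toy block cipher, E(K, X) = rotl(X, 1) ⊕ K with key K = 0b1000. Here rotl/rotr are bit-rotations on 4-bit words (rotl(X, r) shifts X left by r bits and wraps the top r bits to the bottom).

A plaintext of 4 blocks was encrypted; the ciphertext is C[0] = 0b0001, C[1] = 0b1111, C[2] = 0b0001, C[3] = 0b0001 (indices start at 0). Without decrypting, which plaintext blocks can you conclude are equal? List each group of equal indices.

P[0] = P[2] = P[3]

ECB encrypts each block independently with the same key, so equal ciphertext blocks imply equal plaintext blocks.
C[0] = C[2] = C[3] = 0b0001, so P[0] = P[2] = P[3].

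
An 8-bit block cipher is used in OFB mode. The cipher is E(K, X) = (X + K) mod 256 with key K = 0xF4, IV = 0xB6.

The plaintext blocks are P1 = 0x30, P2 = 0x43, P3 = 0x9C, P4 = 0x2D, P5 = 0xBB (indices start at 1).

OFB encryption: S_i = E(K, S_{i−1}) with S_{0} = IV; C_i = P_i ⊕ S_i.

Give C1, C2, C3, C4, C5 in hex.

C1: S = E(K, 0xB6) = 0xAA; 0x30 ⊕ 0xAA = 0x9A.
C2: S = E(K, 0xAA) = 0x9E; 0x43 ⊕ 0x9E = 0xDD.
C3: S = E(K, 0x9E) = 0x92; 0x9C ⊕ 0x92 = 0x0E.
C4: S = E(K, 0x92) = 0x86; 0x2D ⊕ 0x86 = 0xAB.
C5: S = E(K, 0x86) = 0x7A; 0xBB ⊕ 0x7A = 0xC1.

C1 = 0x9A, C2 = 0xDD, C3 = 0x0E, C4 = 0xAB, C5 = 0xC1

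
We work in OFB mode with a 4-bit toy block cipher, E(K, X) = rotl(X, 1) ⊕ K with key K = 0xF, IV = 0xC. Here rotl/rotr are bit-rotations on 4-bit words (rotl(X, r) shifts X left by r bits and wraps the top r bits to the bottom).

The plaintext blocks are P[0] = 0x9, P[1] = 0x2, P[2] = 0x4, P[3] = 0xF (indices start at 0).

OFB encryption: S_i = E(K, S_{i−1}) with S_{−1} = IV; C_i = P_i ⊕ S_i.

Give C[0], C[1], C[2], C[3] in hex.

C[0] = 0xF, C[1] = 0x1, C[2] = 0xD, C[3] = 0x3

C[0]: S = E(K, 0xC) = 0x6; 0x9 ⊕ 0x6 = 0xF.
C[1]: S = E(K, 0x6) = 0x3; 0x2 ⊕ 0x3 = 0x1.
C[2]: S = E(K, 0x3) = 0x9; 0x4 ⊕ 0x9 = 0xD.
C[3]: S = E(K, 0x9) = 0xC; 0xF ⊕ 0xC = 0x3.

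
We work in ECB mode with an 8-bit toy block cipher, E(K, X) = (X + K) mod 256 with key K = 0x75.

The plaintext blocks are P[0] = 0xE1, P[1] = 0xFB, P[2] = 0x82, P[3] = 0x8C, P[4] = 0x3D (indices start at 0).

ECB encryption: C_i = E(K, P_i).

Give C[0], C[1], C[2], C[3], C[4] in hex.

C[0]: E(K, 0xE1) = 0x56.
C[1]: E(K, 0xFB) = 0x70.
C[2]: E(K, 0x82) = 0xF7.
C[3]: E(K, 0x8C) = 0x01.
C[4]: E(K, 0x3D) = 0xB2.

C[0] = 0x56, C[1] = 0x70, C[2] = 0xF7, C[3] = 0x01, C[4] = 0xB2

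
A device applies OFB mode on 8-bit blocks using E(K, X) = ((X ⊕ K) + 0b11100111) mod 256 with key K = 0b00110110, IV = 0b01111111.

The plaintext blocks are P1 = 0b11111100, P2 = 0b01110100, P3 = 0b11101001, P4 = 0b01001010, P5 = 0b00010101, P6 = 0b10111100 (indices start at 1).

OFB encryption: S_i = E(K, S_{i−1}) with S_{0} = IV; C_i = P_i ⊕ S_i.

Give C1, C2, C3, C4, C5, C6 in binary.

C1 = 0b11001100, C2 = 0b10011001, C3 = 0b00101011, C4 = 0b10010001, C5 = 0b11000001, C6 = 0b01110101

C1: S = E(K, 0b01111111) = 0b00110000; 0b11111100 ⊕ 0b00110000 = 0b11001100.
C2: S = E(K, 0b00110000) = 0b11101101; 0b01110100 ⊕ 0b11101101 = 0b10011001.
C3: S = E(K, 0b11101101) = 0b11000010; 0b11101001 ⊕ 0b11000010 = 0b00101011.
C4: S = E(K, 0b11000010) = 0b11011011; 0b01001010 ⊕ 0b11011011 = 0b10010001.
C5: S = E(K, 0b11011011) = 0b11010100; 0b00010101 ⊕ 0b11010100 = 0b11000001.
C6: S = E(K, 0b11010100) = 0b11001001; 0b10111100 ⊕ 0b11001001 = 0b01110101.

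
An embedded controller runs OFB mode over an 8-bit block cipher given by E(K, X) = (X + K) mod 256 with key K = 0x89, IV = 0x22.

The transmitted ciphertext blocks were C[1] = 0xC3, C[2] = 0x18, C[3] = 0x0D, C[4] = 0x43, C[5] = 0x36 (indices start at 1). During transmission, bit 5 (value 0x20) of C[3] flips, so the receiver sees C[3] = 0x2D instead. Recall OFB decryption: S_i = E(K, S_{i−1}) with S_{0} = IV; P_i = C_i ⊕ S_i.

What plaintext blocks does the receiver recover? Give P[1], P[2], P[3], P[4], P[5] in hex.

Only C[3] changed, to 0x2D. In OFB, a change in C_i flips the same bit in P_i only; the keystream is unaffected. Decrypting the received ciphertext:
P[1]: S = E(K, 0x22) = 0xAB; 0xC3 ⊕ 0xAB = 0x68.
P[2]: S = E(K, 0xAB) = 0x34; 0x18 ⊕ 0x34 = 0x2C.
P[3]: S = E(K, 0x34) = 0xBD; 0x2D ⊕ 0xBD = 0x90.
P[4]: S = E(K, 0xBD) = 0x46; 0x43 ⊕ 0x46 = 0x05.
P[5]: S = E(K, 0x46) = 0xCF; 0x36 ⊕ 0xCF = 0xF9.
Blocks that differ from the original plaintext: P[3].

P[1] = 0x68, P[2] = 0x2C, P[3] = 0x90, P[4] = 0x05, P[5] = 0xF9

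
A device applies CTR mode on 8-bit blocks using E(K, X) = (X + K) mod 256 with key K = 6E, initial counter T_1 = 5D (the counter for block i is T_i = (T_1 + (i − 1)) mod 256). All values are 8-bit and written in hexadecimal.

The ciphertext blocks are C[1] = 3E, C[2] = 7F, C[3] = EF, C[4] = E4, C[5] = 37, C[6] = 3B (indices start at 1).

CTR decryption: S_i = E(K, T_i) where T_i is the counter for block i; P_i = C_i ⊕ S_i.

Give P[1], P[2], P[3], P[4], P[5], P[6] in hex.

P[1] = F5, P[2] = B3, P[3] = 22, P[4] = 2A, P[5] = F8, P[6] = EB

P[1]: T = 5D, S = E(K, T) = CB; 3E ⊕ CB = F5.
P[2]: T = 5E, S = E(K, T) = CC; 7F ⊕ CC = B3.
P[3]: T = 5F, S = E(K, T) = CD; EF ⊕ CD = 22.
P[4]: T = 60, S = E(K, T) = CE; E4 ⊕ CE = 2A.
P[5]: T = 61, S = E(K, T) = CF; 37 ⊕ CF = F8.
P[6]: T = 62, S = E(K, T) = D0; 3B ⊕ D0 = EB.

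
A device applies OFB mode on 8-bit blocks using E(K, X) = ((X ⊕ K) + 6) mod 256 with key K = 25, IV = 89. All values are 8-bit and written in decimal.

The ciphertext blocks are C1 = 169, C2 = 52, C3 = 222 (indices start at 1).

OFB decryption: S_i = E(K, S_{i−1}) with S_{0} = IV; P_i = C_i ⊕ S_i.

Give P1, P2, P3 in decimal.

P1: S = E(K, 89) = 70; 169 ⊕ 70 = 239.
P2: S = E(K, 70) = 101; 52 ⊕ 101 = 81.
P3: S = E(K, 101) = 130; 222 ⊕ 130 = 92.

P1 = 239, P2 = 81, P3 = 92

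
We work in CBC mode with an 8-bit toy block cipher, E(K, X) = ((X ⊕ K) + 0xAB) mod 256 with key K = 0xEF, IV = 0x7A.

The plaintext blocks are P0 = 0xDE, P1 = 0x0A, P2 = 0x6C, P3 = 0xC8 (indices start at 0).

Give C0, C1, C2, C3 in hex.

CBC encryption: C_i = E(K, P_i ⊕ C_{i−1}), with C_{−1} = IV.
C0: P0 ⊕ 0x7A = 0xA4; E(K, 0xA4) = 0xF6.
C1: P1 ⊕ 0xF6 = 0xFC; E(K, 0xFC) = 0xBE.
C2: P2 ⊕ 0xBE = 0xD2; E(K, 0xD2) = 0xE8.
C3: P3 ⊕ 0xE8 = 0x20; E(K, 0x20) = 0x7A.

C0 = 0xF6, C1 = 0xBE, C2 = 0xE8, C3 = 0x7A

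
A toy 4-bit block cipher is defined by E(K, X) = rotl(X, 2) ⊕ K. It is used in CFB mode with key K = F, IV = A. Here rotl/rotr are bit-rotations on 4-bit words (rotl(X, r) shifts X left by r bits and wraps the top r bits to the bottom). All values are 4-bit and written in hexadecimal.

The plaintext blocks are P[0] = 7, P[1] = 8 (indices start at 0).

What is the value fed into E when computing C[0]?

A

CFB encryption: C_i = P_i ⊕ E(K, C_{i−1}), with C_{−1} = IV.
C[0]: E(K, A) = 5; 7 ⊕ 5 = 2.
So the input to E for block [0] is A.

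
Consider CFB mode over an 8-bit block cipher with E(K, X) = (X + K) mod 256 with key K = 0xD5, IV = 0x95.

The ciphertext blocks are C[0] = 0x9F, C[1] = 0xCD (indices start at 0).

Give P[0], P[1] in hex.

CFB decryption: P_i = C_i ⊕ E(K, C_{i−1}), with C_{−1} = IV.
P[0]: E(K, 0x95) = 0x6A; 0x9F ⊕ 0x6A = 0xF5.
P[1]: E(K, 0x9F) = 0x74; 0xCD ⊕ 0x74 = 0xB9.

P[0] = 0xF5, P[1] = 0xB9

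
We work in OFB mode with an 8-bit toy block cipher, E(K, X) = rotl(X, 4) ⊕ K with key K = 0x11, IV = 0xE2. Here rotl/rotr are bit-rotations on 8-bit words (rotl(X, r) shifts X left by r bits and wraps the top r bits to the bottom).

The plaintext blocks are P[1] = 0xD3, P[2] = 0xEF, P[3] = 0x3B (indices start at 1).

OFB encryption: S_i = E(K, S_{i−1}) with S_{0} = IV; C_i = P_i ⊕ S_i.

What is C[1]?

C[1]: S = E(K, 0xE2) = 0x3F; 0xD3 ⊕ 0x3F = 0xEC.

C[1] = 0xEC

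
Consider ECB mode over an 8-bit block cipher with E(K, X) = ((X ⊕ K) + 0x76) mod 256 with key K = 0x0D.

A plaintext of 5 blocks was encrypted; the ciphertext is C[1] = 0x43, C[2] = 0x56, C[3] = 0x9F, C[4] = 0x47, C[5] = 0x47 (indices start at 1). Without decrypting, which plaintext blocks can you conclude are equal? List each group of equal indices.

ECB encrypts each block independently with the same key, so equal ciphertext blocks imply equal plaintext blocks.
C[4] = C[5] = 0x47, so P[4] = P[5].

P[4] = P[5]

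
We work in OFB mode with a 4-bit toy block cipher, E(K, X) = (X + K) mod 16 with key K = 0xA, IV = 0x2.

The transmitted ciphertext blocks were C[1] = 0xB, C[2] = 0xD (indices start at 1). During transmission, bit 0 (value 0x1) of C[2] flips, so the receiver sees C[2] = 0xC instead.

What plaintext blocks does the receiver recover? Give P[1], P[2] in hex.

OFB decryption: S_i = E(K, S_{i−1}) with S_{0} = IV; P_i = C_i ⊕ S_i.
Only C[2] changed, to 0xC. In OFB, a change in C_i flips the same bit in P_i only; the keystream is unaffected. Decrypting the received ciphertext:
P[1]: S = E(K, 0x2) = 0xC; 0xB ⊕ 0xC = 0x7.
P[2]: S = E(K, 0xC) = 0x6; 0xC ⊕ 0x6 = 0xA.
Blocks that differ from the original plaintext: P[2].

P[1] = 0x7, P[2] = 0xA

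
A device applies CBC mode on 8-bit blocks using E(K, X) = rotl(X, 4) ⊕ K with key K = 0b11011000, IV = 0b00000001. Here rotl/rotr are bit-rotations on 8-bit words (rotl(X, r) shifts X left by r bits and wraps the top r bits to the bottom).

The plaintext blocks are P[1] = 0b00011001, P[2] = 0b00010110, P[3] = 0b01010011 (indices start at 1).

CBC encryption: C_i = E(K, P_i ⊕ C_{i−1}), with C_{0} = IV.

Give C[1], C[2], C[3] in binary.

C[1] = 0b01011001, C[2] = 0b00101100, C[3] = 0b00101111

C[1]: P[1] ⊕ 0b00000001 = 0b00011000; E(K, 0b00011000) = 0b01011001.
C[2]: P[2] ⊕ 0b01011001 = 0b01001111; E(K, 0b01001111) = 0b00101100.
C[3]: P[3] ⊕ 0b00101100 = 0b01111111; E(K, 0b01111111) = 0b00101111.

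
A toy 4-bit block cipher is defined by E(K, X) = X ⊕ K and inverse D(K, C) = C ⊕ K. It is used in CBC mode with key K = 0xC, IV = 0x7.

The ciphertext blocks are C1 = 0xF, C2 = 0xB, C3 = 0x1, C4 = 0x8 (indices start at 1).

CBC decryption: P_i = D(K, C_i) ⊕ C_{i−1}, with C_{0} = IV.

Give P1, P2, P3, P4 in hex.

P1 = 0x4, P2 = 0x8, P3 = 0x6, P4 = 0x5

P1: D(K, 0xF) = 0x3; 0x3 ⊕ 0x7 = 0x4.
P2: D(K, 0xB) = 0x7; 0x7 ⊕ 0xF = 0x8.
P3: D(K, 0x1) = 0xD; 0xD ⊕ 0xB = 0x6.
P4: D(K, 0x8) = 0x4; 0x4 ⊕ 0x1 = 0x5.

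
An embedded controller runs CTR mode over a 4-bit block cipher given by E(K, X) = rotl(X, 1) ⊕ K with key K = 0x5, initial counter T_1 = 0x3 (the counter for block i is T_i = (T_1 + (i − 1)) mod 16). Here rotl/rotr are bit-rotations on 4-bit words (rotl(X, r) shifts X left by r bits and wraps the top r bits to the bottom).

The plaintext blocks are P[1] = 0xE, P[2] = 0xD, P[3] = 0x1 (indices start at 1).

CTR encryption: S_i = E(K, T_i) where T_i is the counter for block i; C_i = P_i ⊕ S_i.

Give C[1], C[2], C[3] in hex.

C[1] = 0xD, C[2] = 0x0, C[3] = 0xE

C[1]: T = 0x3, S = E(K, T) = 0x3; 0xE ⊕ 0x3 = 0xD.
C[2]: T = 0x4, S = E(K, T) = 0xD; 0xD ⊕ 0xD = 0x0.
C[3]: T = 0x5, S = E(K, T) = 0xF; 0x1 ⊕ 0xF = 0xE.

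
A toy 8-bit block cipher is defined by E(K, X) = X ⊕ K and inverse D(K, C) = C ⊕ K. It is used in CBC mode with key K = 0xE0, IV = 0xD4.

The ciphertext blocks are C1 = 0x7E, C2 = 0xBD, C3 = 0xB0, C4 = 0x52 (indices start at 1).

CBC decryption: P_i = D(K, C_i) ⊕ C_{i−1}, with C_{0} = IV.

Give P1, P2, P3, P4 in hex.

P1 = 0x4A, P2 = 0x23, P3 = 0xED, P4 = 0x02

P1: D(K, 0x7E) = 0x9E; 0x9E ⊕ 0xD4 = 0x4A.
P2: D(K, 0xBD) = 0x5D; 0x5D ⊕ 0x7E = 0x23.
P3: D(K, 0xB0) = 0x50; 0x50 ⊕ 0xBD = 0xED.
P4: D(K, 0x52) = 0xB2; 0xB2 ⊕ 0xB0 = 0x02.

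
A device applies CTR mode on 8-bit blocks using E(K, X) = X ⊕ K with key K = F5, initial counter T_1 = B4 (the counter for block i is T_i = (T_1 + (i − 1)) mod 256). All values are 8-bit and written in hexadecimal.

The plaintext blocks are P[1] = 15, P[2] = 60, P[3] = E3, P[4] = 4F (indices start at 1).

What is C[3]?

CTR encryption: S_i = E(K, T_i) where T_i is the counter for block i; C_i = P_i ⊕ S_i.
C[1]: T = B4, S = E(K, T) = 41; 15 ⊕ 41 = 54.
C[2]: T = B5, S = E(K, T) = 40; 60 ⊕ 40 = 20.
C[3]: T = B6, S = E(K, T) = 43; E3 ⊕ 43 = A0.

C[3] = A0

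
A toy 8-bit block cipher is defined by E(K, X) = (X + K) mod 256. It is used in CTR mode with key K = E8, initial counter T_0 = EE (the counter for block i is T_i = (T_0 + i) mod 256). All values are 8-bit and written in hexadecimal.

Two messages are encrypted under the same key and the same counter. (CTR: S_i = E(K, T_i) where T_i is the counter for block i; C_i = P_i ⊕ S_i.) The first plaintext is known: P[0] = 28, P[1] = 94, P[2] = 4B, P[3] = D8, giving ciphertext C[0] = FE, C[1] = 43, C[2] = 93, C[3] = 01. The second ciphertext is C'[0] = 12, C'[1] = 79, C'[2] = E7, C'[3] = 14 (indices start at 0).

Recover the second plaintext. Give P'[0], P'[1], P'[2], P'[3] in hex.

P'[0] = C4, P'[1] = AE, P'[2] = 3F, P'[3] = CD

In CTR with a reused counter, both messages share the same keystream S_i, so C_i ⊕ C'_i = P_i ⊕ P'_i and thus P'_i = P_i ⊕ C_i ⊕ C'_i.
P'[0]: 28 ⊕ FE ⊕ 12 = C4.
P'[1]: 94 ⊕ 43 ⊕ 79 = AE.
P'[2]: 4B ⊕ 93 ⊕ E7 = 3F.
P'[3]: D8 ⊕ 01 ⊕ 14 = CD.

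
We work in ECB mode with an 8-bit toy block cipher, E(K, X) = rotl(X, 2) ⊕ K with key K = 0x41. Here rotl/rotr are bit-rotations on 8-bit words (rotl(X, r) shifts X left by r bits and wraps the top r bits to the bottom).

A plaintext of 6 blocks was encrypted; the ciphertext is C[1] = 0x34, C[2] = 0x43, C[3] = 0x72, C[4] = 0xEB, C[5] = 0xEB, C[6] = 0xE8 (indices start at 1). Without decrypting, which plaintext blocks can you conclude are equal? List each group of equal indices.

ECB encrypts each block independently with the same key, so equal ciphertext blocks imply equal plaintext blocks.
C[4] = C[5] = 0xEB, so P[4] = P[5].

P[4] = P[5]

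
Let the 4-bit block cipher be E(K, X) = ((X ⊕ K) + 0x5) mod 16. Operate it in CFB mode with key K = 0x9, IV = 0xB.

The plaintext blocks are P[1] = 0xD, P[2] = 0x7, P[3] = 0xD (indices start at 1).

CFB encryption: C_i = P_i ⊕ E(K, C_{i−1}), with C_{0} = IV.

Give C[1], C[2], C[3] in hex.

C[1]: E(K, 0xB) = 0x7; 0xD ⊕ 0x7 = 0xA.
C[2]: E(K, 0xA) = 0x8; 0x7 ⊕ 0x8 = 0xF.
C[3]: E(K, 0xF) = 0xB; 0xD ⊕ 0xB = 0x6.

C[1] = 0xA, C[2] = 0xF, C[3] = 0x6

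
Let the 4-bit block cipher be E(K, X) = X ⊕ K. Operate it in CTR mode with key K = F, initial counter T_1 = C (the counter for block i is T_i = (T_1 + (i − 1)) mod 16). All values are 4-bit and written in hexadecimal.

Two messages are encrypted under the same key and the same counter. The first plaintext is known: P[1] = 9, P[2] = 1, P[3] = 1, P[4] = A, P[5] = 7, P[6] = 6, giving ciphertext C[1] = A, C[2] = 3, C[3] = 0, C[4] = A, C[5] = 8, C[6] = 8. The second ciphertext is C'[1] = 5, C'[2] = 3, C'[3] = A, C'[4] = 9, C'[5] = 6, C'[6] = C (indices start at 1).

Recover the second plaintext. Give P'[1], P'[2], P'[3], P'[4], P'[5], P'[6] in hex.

P'[1] = 6, P'[2] = 1, P'[3] = B, P'[4] = 9, P'[5] = 9, P'[6] = 2

In CTR with a reused counter, both messages share the same keystream S_i, so C_i ⊕ C'_i = P_i ⊕ P'_i and thus P'_i = P_i ⊕ C_i ⊕ C'_i.
P'[1]: 9 ⊕ A ⊕ 5 = 6.
P'[2]: 1 ⊕ 3 ⊕ 3 = 1.
P'[3]: 1 ⊕ 0 ⊕ A = B.
P'[4]: A ⊕ A ⊕ 9 = 9.
P'[5]: 7 ⊕ 8 ⊕ 6 = 9.
P'[6]: 6 ⊕ 8 ⊕ C = 2.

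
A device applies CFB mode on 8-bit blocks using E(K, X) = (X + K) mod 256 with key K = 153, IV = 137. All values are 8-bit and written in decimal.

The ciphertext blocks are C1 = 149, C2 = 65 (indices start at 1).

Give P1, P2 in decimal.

P1 = 183, P2 = 111

CFB decryption: P_i = C_i ⊕ E(K, C_{i−1}), with C_{0} = IV.
P1: E(K, 137) = 34; 149 ⊕ 34 = 183.
P2: E(K, 149) = 46; 65 ⊕ 46 = 111.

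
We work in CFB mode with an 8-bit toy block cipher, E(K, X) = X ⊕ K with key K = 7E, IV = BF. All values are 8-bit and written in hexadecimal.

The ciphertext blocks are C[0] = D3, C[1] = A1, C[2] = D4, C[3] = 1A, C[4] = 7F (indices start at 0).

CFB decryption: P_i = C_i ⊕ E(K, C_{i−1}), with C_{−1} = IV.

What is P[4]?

P[4] = 1B

P[4]: E(K, 1A) = 64; 7F ⊕ 64 = 1B.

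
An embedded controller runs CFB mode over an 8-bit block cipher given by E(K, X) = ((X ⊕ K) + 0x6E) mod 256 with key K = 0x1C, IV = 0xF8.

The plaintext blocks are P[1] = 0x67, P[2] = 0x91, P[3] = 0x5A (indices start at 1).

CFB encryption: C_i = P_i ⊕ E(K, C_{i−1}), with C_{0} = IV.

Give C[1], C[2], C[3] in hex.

C[1] = 0x35, C[2] = 0x06, C[3] = 0xD2

C[1]: E(K, 0xF8) = 0x52; 0x67 ⊕ 0x52 = 0x35.
C[2]: E(K, 0x35) = 0x97; 0x91 ⊕ 0x97 = 0x06.
C[3]: E(K, 0x06) = 0x88; 0x5A ⊕ 0x88 = 0xD2.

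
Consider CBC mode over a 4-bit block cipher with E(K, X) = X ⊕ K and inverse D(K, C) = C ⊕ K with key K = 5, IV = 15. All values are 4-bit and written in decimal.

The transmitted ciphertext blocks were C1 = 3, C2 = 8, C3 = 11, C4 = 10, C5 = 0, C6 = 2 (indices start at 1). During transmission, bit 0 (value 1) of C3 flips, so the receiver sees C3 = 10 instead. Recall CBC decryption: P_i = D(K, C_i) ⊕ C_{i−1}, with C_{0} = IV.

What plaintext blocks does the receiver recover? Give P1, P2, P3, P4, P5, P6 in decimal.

Only C3 changed, to 10. In CBC, a change in C_i garbles P_i and flips the same bit in P_{i+1}. Decrypting the received ciphertext:
P1: D(K, 3) = 6; 6 ⊕ 15 = 9.
P2: D(K, 8) = 13; 13 ⊕ 3 = 14.
P3: D(K, 10) = 15; 15 ⊕ 8 = 7.
P4: D(K, 10) = 15; 15 ⊕ 10 = 5.
P5: D(K, 0) = 5; 5 ⊕ 10 = 15.
P6: D(K, 2) = 7; 7 ⊕ 0 = 7.
Blocks that differ from the original plaintext: P3, P4.

P1 = 9, P2 = 14, P3 = 7, P4 = 5, P5 = 15, P6 = 7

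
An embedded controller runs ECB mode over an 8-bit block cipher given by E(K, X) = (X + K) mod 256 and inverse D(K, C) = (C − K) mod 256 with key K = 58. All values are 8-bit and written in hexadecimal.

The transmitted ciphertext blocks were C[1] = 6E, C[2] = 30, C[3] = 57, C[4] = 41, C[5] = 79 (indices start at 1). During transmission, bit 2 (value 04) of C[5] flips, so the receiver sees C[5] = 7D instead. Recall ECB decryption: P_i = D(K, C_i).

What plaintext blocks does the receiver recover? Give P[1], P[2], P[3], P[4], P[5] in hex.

P[1] = 16, P[2] = D8, P[3] = FF, P[4] = E9, P[5] = 25

Only C[5] changed, to 7D. In ECB, a change in C_i affects only P_i. Decrypting the received ciphertext:
P[1]: D(K, 6E) = 16.
P[2]: D(K, 30) = D8.
P[3]: D(K, 57) = FF.
P[4]: D(K, 41) = E9.
P[5]: D(K, 7D) = 25.
Blocks that differ from the original plaintext: P[5].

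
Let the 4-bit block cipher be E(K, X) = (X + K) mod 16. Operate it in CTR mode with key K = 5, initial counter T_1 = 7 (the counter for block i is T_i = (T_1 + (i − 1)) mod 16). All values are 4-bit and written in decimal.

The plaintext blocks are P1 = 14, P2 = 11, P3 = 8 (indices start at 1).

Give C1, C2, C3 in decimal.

CTR encryption: S_i = E(K, T_i) where T_i is the counter for block i; C_i = P_i ⊕ S_i.
C1: T = 7, S = E(K, T) = 12; 14 ⊕ 12 = 2.
C2: T = 8, S = E(K, T) = 13; 11 ⊕ 13 = 6.
C3: T = 9, S = E(K, T) = 14; 8 ⊕ 14 = 6.

C1 = 2, C2 = 6, C3 = 6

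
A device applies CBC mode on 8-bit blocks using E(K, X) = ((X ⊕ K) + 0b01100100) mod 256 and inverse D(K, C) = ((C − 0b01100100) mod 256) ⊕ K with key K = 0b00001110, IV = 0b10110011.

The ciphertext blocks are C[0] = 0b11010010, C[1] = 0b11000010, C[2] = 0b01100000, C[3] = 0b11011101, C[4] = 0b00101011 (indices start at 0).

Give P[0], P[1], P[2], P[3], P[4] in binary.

P[0] = 0b11010011, P[1] = 0b10000010, P[2] = 0b00110000, P[3] = 0b00010111, P[4] = 0b00010100

CBC decryption: P_i = D(K, C_i) ⊕ C_{i−1}, with C_{−1} = IV.
P[0]: D(K, 0b11010010) = 0b01100000; 0b01100000 ⊕ 0b10110011 = 0b11010011.
P[1]: D(K, 0b11000010) = 0b01010000; 0b01010000 ⊕ 0b11010010 = 0b10000010.
P[2]: D(K, 0b01100000) = 0b11110010; 0b11110010 ⊕ 0b11000010 = 0b00110000.
P[3]: D(K, 0b11011101) = 0b01110111; 0b01110111 ⊕ 0b01100000 = 0b00010111.
P[4]: D(K, 0b00101011) = 0b11001001; 0b11001001 ⊕ 0b11011101 = 0b00010100.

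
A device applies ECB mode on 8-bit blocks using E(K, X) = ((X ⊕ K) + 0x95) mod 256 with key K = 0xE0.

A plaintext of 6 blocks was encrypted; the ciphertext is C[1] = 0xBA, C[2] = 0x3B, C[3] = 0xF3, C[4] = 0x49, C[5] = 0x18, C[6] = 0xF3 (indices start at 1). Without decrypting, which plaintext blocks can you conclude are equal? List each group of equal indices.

P[3] = P[6]

ECB encrypts each block independently with the same key, so equal ciphertext blocks imply equal plaintext blocks.
C[3] = C[6] = 0xF3, so P[3] = P[6].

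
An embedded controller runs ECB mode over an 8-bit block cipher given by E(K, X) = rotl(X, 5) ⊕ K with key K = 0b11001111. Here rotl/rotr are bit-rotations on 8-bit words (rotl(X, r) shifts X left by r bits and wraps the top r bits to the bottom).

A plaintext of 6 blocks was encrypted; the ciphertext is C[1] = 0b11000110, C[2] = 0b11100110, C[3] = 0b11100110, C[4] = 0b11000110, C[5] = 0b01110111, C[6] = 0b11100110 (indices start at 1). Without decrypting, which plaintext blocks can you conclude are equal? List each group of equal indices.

ECB encrypts each block independently with the same key, so equal ciphertext blocks imply equal plaintext blocks.
C[1] = C[4] = 0b11000110, so P[1] = P[4].
C[2] = C[3] = C[6] = 0b11100110, so P[2] = P[3] = P[6].

P[1] = P[4]; P[2] = P[3] = P[6]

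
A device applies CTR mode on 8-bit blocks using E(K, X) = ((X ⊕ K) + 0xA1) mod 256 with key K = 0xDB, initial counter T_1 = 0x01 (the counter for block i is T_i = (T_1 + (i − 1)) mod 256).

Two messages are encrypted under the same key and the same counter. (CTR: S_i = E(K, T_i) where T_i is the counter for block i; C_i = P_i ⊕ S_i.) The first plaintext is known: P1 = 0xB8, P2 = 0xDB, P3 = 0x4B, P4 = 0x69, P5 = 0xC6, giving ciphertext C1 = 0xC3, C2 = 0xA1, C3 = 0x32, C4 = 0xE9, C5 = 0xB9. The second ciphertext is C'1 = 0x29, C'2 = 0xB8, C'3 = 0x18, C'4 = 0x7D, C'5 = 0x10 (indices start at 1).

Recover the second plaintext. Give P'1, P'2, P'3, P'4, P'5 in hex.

In CTR with a reused counter, both messages share the same keystream S_i, so C_i ⊕ C'_i = P_i ⊕ P'_i and thus P'_i = P_i ⊕ C_i ⊕ C'_i.
P'1: 0xB8 ⊕ 0xC3 ⊕ 0x29 = 0x52.
P'2: 0xDB ⊕ 0xA1 ⊕ 0xB8 = 0xC2.
P'3: 0x4B ⊕ 0x32 ⊕ 0x18 = 0x61.
P'4: 0x69 ⊕ 0xE9 ⊕ 0x7D = 0xFD.
P'5: 0xC6 ⊕ 0xB9 ⊕ 0x10 = 0x6F.

P'1 = 0x52, P'2 = 0xC2, P'3 = 0x61, P'4 = 0xFD, P'5 = 0x6F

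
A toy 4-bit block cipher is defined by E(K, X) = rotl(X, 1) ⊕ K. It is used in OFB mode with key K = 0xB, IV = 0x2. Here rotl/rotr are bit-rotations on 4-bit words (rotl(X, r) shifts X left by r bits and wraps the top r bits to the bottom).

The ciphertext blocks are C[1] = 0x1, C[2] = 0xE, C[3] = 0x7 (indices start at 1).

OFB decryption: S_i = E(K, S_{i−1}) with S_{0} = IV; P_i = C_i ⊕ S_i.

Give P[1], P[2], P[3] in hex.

P[1] = 0xE, P[2] = 0xA, P[3] = 0x4

P[1]: S = E(K, 0x2) = 0xF; 0x1 ⊕ 0xF = 0xE.
P[2]: S = E(K, 0xF) = 0x4; 0xE ⊕ 0x4 = 0xA.
P[3]: S = E(K, 0x4) = 0x3; 0x7 ⊕ 0x3 = 0x4.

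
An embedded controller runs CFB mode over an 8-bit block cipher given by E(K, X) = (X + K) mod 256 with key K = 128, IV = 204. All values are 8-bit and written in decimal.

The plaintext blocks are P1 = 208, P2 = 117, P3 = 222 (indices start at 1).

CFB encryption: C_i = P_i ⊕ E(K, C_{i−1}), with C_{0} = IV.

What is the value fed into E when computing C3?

105

C1: E(K, 204) = 76; 208 ⊕ 76 = 156.
C2: E(K, 156) = 28; 117 ⊕ 28 = 105.
C3: E(K, 105) = 233; 222 ⊕ 233 = 55.
So the input to E for block 3 is 105.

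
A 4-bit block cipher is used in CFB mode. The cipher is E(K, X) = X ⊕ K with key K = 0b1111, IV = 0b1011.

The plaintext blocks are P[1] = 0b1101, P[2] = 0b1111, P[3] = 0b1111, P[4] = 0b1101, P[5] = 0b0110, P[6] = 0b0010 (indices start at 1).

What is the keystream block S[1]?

0b0100

CFB encryption: C_i = P_i ⊕ E(K, C_{i−1}), with C_{0} = IV.
C[1]: E(K, 0b1011) = 0b0100; 0b1101 ⊕ 0b0100 = 0b1001.
So S[1] = 0b0100.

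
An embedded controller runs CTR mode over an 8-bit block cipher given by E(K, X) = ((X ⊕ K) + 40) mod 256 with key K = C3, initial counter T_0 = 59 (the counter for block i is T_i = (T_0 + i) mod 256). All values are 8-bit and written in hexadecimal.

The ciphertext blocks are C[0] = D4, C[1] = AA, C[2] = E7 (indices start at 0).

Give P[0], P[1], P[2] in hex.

CTR decryption: S_i = E(K, T_i) where T_i is the counter for block i; P_i = C_i ⊕ S_i.
P[0]: T = 59, S = E(K, T) = DA; D4 ⊕ DA = 0E.
P[1]: T = 5A, S = E(K, T) = D9; AA ⊕ D9 = 73.
P[2]: T = 5B, S = E(K, T) = D8; E7 ⊕ D8 = 3F.

P[0] = 0E, P[1] = 73, P[2] = 3F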